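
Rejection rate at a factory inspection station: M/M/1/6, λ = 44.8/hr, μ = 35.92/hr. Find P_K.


ρ = λ/μ = 44.8/35.92 = 1.2472
P_K = (1−ρ)ρ^K/(1−ρ^(K+1)) = (-0.2472·3.764004)/(1 − 4.694527)
= -0.930522/-3.694527 = 0.251865

Final: 0.251865


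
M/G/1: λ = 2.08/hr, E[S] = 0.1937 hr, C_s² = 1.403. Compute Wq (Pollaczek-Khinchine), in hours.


ρ = λ·E[S] = 2.08·0.1937 = 0.4029
E[S²] = E[S]²(1+C_s²) = 0.1937²·(1+1.403) = 0.090160
Wq = λ·E[S²]/(2(1−ρ)) = 2.08·0.090160/(2·0.5971) = 0.15703 hr

Final: 0.15703 hr


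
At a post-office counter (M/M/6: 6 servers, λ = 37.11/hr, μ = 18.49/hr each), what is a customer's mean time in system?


a = 2.0070; ρ = 0.3345; P₀ = 0.134184
Lq = P₀·a^c·ρ/(c!(1−ρ)²) = 0.009200
Wq = Lq/λ = 0.009200/37.11 = 0.0002479 hr
W = Wq + 1/μ = 0.0002479 + 0.05408 = 0.05433 hr

Final: 0.05433 hr


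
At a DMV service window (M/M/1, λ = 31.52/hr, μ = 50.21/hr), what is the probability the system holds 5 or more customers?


ρ = 31.52/50.21 = 0.6278
P(N ≥ n) = ρ^n = 0.6278^5 = 0.097494

Final: 0.097494


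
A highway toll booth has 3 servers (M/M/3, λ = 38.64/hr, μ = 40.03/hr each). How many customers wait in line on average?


a = λ/μ = 0.9653; ρ = a/3 = 0.3218
P₀ = 0.377050
Lq = P₀·a^c·ρ / (c!·(1−ρ)²) = 0.377050·0.89940·0.3218/(6·0.46001)
= 0.03953

Final: 0.03953


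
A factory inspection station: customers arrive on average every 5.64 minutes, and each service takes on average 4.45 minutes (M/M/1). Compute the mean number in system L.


λ = 60/5.64 = 10.6383 /hr
μ = 60/4.45 = 13.4831 /hr
ρ = λ/μ = 10.6383/13.4831 = 0.7890
L = ρ/(1−ρ) = 0.7890/0.2110 = 3.7395

Final: 3.7395


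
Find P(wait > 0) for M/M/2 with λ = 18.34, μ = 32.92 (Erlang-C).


a = λ/μ = 0.5571; ρ = a/2 = 0.2786
P₀ = 0.564267 (from M/M/c formula)
C(c,a) = [a^c/(c!(1−ρ))]·P₀ = [0.31037/(2·0.7214)]·0.564267
= 0.21510·0.564267 = 0.121375

Final: 0.121375


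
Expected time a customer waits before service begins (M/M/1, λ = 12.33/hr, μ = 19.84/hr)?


ρ = 12.33/19.84 = 0.6215
Wq = ρ/(μ−λ) = 0.6215/(19.84 − 12.33) = 0.6215/7.51 = 0.08275 hr

Final: 0.08275 hr


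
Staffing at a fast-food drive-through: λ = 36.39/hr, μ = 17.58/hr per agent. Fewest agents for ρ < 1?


Stability requires cμ > λ ⇔ c > λ/μ.
λ/μ = 36.39/17.58 = 2.0700
Minimum integer c = ⌊2.0700⌋ + 1 = 3
Check: 3·17.58 = 52.74 > 36.39, while 2·17.58 = 35.16 ≤ 36.39

Final: 3 servers


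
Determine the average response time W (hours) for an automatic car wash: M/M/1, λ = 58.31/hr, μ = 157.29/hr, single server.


W = 1/(μ−λ) = 1/(157.29 − 58.31) = 1/98.98 = 0.01010 hr

Final: 0.01010 hr


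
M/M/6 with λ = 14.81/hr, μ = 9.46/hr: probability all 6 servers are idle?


a = λ/μ = 14.81/9.46 = 1.5655; ρ = a/c = 0.2609
Σ_{k=0}^{5} a^k/k! (terms k=0..5) = 1.00000 + 1.56554 + 1.22546 + 0.63950 + 0.25029 + 0.07837 = 4.75915
Tail: a^6/(6!(1−ρ)) = 14.72257/(720·0.7391) = 0.02767
P₀ = 1/(4.75915 + 0.02767) = 1/4.78682 = 0.208907

Final: 0.208907


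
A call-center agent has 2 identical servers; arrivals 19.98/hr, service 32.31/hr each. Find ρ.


ρ = λ/(cμ) = 19.98/(2·32.31) = 19.98/64.62 = 0.3092

Final: 0.3092


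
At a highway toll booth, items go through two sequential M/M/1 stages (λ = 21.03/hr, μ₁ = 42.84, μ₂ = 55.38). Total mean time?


Each node sees arrival rate λ = 21.03/hr (tandem ⇒ throughput preserved).
W₁ = 1/(μ₁−λ) = 1/(42.84−21.03) = 0.04585 hr
W₂ = 1/(μ₂−λ) = 1/(55.38−21.03) = 0.02911 hr
W_total = W₁ + W₂ = 0.04585 + 0.02911 = 0.07496 hr

Final: 0.07496 hr


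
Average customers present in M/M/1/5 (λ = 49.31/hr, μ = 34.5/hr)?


ρ = 49.31/34.5 = 1.4293
L = ρ[1 − (K+1)ρ^K + Kρ^(K+1)] / [(1−ρ)(1−ρ^(K+1))]
Numerator: 1.4293·(1 − 6·5.964575 + 5·8.525021) = 11.202161
Denominator: (-0.4293)·(-7.525021) = 3.230306
L = 11.202161/3.230306 = 3.4678

Final: 3.4678


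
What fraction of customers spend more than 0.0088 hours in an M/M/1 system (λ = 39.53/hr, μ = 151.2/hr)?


W ~ Exponential(μ−λ) for M/M/1.
μ − λ = 151.2 − 39.53 = 111.6700
P(W > t) = e^{−(μ−λ)t} = e^{−0.9827} = 0.374301

Final: 0.374301


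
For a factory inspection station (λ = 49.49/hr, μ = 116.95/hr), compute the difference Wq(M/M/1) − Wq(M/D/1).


ρ = 49.49/116.95 = 0.4232
Wq(M/M/1) = ρ/(μ−λ) = 0.4232/67.46 = 0.006273 hr
Wq(M/D/1) = ρ/(2(μ−λ)) = 0.003136 hr
Savings = 0.006273 − 0.003136 = 0.003136 hr

Final: 0.003136 hr


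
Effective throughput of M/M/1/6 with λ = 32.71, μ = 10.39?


ρ = 3.1482; P_K = (1−ρ)ρ^6/(1−ρ^7) = 0.682583
λ_eff = λ(1 − P_K) = 32.71·(1 − 0.682583) = 32.71·0.317417 = 10.3827 /hr

Final: 10.3827 /hr


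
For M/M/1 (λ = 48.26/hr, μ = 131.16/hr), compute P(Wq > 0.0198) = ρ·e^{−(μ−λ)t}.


ρ = 48.26/131.16 = 0.3679
P(Wq > t) = ρ·e^{−(μ−λ)t} = 0.3679·e^{−1.6414}
= 0.3679·0.193705 = 0.071273

Final: 0.071273


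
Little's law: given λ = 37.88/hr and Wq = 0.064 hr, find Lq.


Lq = λWq = 37.88·0.064 = 2.4243

Final: 2.4243


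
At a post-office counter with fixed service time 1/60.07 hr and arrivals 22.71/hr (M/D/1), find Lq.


ρ = 22.71/60.07 = 0.3781
M/D/1: Lq = ρ²/(2(1−ρ)) = 0.1429/(2·0.6219) = 0.11491

Final: 0.11491


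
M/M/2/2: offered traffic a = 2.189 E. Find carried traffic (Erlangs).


B(2,2.189) = 0.428992 (Erlang-B)
Carried load = a(1 − B) = 2.189·(1 − 0.428992) = 2.189·0.571008 = 1.2499 E

Final: 1.2499 Erlangs


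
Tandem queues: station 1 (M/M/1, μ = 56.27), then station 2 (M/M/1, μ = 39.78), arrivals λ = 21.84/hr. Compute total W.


Each node sees arrival rate λ = 21.84/hr (tandem ⇒ throughput preserved).
W₁ = 1/(μ₁−λ) = 1/(56.27−21.84) = 0.02904 hr
W₂ = 1/(μ₂−λ) = 1/(39.78−21.84) = 0.05574 hr
W_total = W₁ + W₂ = 0.02904 + 0.05574 = 0.08479 hr

Final: 0.08479 hr


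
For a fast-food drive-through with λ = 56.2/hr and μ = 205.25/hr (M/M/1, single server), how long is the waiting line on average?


ρ = 56.2/205.25 = 0.2738
Lq = ρ²/(1−ρ) = 0.07497/0.7262 = 0.1032

Final: 0.1032


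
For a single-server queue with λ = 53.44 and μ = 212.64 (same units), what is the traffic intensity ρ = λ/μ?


ρ = λ/μ = 53.44/212.64 = 0.2513

Final: 0.2513


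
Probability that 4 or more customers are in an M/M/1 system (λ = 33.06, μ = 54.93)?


ρ = 33.06/54.93 = 0.6019
P(N ≥ n) = ρ^n = 0.6019^4 = 0.131212

Final: 0.131212


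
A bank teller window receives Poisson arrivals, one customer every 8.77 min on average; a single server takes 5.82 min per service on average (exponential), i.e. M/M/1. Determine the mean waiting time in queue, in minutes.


λ = 60/8.77 = 6.8415 /hr
μ = 60/5.82 = 10.3093 /hr
ρ = λ/μ = 6.8415/10.3093 = 0.6636
Wq = ρ/(μ−λ) = 0.6636/(10.3093−6.8415) = 0.19137 hr
In minutes: 0.19137·60 = 11.482 min

Final: 11.482 min


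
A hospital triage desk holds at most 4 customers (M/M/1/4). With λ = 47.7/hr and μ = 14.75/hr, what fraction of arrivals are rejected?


ρ = λ/μ = 47.7/14.75 = 3.2339
P_K = (1−ρ)ρ^K/(1−ρ^(K+1)) = (-2.2339·109.371819)/(1 − 353.697340)
= -244.325521/-352.697340 = 0.692734

Final: 0.692734


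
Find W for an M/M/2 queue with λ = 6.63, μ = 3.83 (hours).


a = 1.7311; ρ = 0.8655; P₀ = 0.072078
Lq = P₀·a^c·ρ/(c!(1−ρ)²) = 5.16978
Wq = Lq/λ = 5.16978/6.63 = 0.77976 hr
W = Wq + 1/μ = 0.77976 + 0.26110 = 1.04085 hr

Final: 1.04085 hr


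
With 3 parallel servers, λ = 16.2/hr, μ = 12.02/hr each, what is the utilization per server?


ρ = λ/(cμ) = 16.2/(3·12.02) = 16.2/36.06 = 0.4493

Final: 0.4493


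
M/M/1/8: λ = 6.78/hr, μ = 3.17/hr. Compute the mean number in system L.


ρ = 6.78/3.17 = 2.1388
L = ρ[1 − (K+1)ρ^K + Kρ^(K+1)] / [(1−ρ)(1−ρ^(K+1))]
Numerator: 2.1388·(1 − 9·437.888413 + 8·936.556290) = 7597.994388
Denominator: (-1.1388)·(-935.556290) = 1065.412683
L = 7597.994388/1065.412683 = 7.1315

Final: 7.1315


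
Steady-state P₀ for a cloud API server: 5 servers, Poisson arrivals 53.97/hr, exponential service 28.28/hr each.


a = λ/μ = 53.97/28.28 = 1.9084; ρ = a/c = 0.3817
Σ_{k=0}^{4} a^k/k! (terms k=0..4) = 1.00000 + 1.90842 + 1.82103 + 1.15842 + 0.55269 = 6.44055
Tail: a^5/(5!(1−ρ)) = 25.31425/(120·0.6183) = 0.34117
P₀ = 1/(6.44055 + 0.34117) = 1/6.78173 = 0.147455

Final: 0.147455


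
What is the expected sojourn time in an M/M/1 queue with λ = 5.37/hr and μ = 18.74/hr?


W = 1/(μ−λ) = 1/(18.74 − 5.37) = 1/13.37 = 0.07479 hr

Final: 0.07479 hr


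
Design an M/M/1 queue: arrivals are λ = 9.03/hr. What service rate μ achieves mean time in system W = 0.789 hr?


W = 1/(μ−λ) ⇒ μ − λ = 1/W = 1/0.789 = 1.2674
μ = λ + 1/W = 9.03 + 1.2674 = 10.2974 per hr

Final: 10.2974 /hr


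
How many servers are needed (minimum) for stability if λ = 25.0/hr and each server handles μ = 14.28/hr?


Stability requires cμ > λ ⇔ c > λ/μ.
λ/μ = 25.0/14.28 = 1.7507
Minimum integer c = ⌊1.7507⌋ + 1 = 2
Check: 2·14.28 = 28.56 > 25.0, while 1·14.28 = 14.28 ≤ 25.0

Final: 2 servers


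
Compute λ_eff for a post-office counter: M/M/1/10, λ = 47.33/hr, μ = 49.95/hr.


ρ = 0.9475; P_K = (1−ρ)ρ^10/(1−ρ^11) = 0.068443
λ_eff = λ(1 − P_K) = 47.33·(1 − 0.068443) = 47.33·0.931557 = 44.0906 /hr

Final: 44.0906 /hr


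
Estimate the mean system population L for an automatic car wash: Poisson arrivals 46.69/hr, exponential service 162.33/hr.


ρ = λ/μ = 46.69/162.33 = 0.2876
L = ρ/(1−ρ) = 0.2876/(1 − 0.2876) = 0.2876/0.7124 = 0.4038

Final: 0.4038


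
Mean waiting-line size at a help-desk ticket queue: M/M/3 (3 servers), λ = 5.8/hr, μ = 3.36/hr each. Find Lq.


a = λ/μ = 1.7262; ρ = a/3 = 0.5754
P₀ = 0.160384
Lq = P₀·a^c·ρ / (c!·(1−ρ)²) = 0.160384·5.14359·0.5754/(6·0.18029)
= 0.43881

Final: 0.43881


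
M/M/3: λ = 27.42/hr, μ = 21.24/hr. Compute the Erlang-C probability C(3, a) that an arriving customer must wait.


a = λ/μ = 1.2910; ρ = a/3 = 0.4303
P₀ = 0.266404 (from M/M/c formula)
C(c,a) = [a^c/(c!(1−ρ))]·P₀ = [2.15149/(6·0.5697)]·0.266404
= 0.62944·0.266404 = 0.167686

Final: 0.167686


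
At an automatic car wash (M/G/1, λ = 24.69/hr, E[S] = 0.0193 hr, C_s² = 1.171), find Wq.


ρ = λ·E[S] = 24.69·0.0193 = 0.4765
E[S²] = E[S]²(1+C_s²) = 0.0193²·(1+1.171) = 0.0008087
Wq = λ·E[S²]/(2(1−ρ)) = 24.69·0.0008087/(2·0.5235) = 0.01907 hr

Final: 0.01907 hr


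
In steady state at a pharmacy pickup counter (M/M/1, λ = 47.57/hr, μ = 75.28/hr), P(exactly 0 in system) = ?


ρ = 47.57/75.28 = 0.6319
P_n = (1−ρ)·ρ^n = (1 − 0.6319)·0.6319^0 = 0.3681·1.000000 = 0.368092

Final: 0.368092


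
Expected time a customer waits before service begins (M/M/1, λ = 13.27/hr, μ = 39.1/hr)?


ρ = 13.27/39.1 = 0.3394
Wq = ρ/(μ−λ) = 0.3394/(39.1 − 13.27) = 0.3394/25.83 = 0.01314 hr

Final: 0.01314 hr


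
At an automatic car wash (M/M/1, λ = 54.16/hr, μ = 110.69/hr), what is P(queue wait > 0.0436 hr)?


ρ = 54.16/110.69 = 0.4893
P(Wq > t) = ρ·e^{−(μ−λ)t} = 0.4893·e^{−2.4647}
= 0.4893·0.085034 = 0.041607

Final: 0.041607


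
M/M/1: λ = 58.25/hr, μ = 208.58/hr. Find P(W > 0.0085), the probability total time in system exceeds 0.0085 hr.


W ~ Exponential(μ−λ) for M/M/1.
μ − λ = 208.58 − 58.25 = 150.3300
P(W > t) = e^{−(μ−λ)t} = e^{−1.2778} = 0.278648

Final: 0.278648


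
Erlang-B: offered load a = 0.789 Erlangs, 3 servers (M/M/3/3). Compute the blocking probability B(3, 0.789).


B(c,a) = (a^c/c!) / Σ_{k=0}^{c} a^k/k!
a^3/3! = 0.081862
Σ terms (k=0..3): 1.00000 + 0.78900 + 0.31126 + 0.08186 = 2.182122
B = 0.081862/2.182122 = 0.037515

Final: 0.037515


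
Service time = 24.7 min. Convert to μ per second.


μ = 1/(service time) in consistent units.
1 second = 0.0166667 min, so μ = 0.0166667/24.7 = 0.0006748 per second

Final: 0.0006748 /sec


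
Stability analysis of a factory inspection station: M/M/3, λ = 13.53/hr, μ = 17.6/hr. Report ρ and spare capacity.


Total capacity cμ = 3·17.6 = 52.80/hr
ρ = λ/(cμ) = 13.53/52.80 = 0.2562
Stable ⇔ ρ < 1: YES
Spare capacity = cμ − λ = 52.80 − 13.53 = 39.27/hr

Final: ρ = 0.2562; stable; margin = 39.27/hr


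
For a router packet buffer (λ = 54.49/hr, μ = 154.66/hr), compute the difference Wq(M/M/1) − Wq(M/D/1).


ρ = 54.49/154.66 = 0.3523
Wq(M/M/1) = ρ/(μ−λ) = 0.3523/100.17 = 0.003517 hr
Wq(M/D/1) = ρ/(2(μ−λ)) = 0.001759 hr
Savings = 0.003517 − 0.001759 = 0.001759 hr

Final: 0.001759 hr


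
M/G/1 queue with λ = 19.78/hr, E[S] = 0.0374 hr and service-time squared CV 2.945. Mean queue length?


ρ = λ·E[S] = 19.78·0.0374 = 0.7398
Lq = ρ²(1+C_s²)/(2(1−ρ)) = 0.5473·(1+2.945)/(2·0.2602)
= 0.5473·3.9450/0.5205 = 4.14819

Final: 4.14819


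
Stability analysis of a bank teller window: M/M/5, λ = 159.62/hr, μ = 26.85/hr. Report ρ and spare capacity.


Total capacity cμ = 5·26.85 = 134.25/hr
ρ = λ/(cμ) = 159.62/134.25 = 1.1890
Stable ⇔ ρ < 1: NO
Spare capacity = cμ − λ = 134.25 − 159.62 = -25.37/hr

Final: ρ = 1.1890; unstable; margin = -25.37/hr


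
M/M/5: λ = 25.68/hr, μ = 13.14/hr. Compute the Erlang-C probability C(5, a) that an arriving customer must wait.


a = λ/μ = 1.9543; ρ = a/5 = 0.3909
P₀ = 0.140726 (from M/M/c formula)
C(c,a) = [a^c/(c!(1−ρ))]·P₀ = [28.51007/(120·0.6091)]·0.140726
= 0.39004·0.140726 = 0.054888

Final: 0.054888


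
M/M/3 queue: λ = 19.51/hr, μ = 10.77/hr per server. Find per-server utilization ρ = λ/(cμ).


ρ = λ/(cμ) = 19.51/(3·10.77) = 19.51/32.31 = 0.6038

Final: 0.6038


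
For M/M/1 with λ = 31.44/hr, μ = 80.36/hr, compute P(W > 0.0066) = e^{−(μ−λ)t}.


W ~ Exponential(μ−λ) for M/M/1.
μ − λ = 80.36 − 31.44 = 48.9200
P(W > t) = e^{−(μ−λ)t} = e^{−0.3229} = 0.724067

Final: 0.724067


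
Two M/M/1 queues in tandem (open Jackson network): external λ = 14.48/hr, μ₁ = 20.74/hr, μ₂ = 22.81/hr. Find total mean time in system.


Each node sees arrival rate λ = 14.48/hr (tandem ⇒ throughput preserved).
W₁ = 1/(μ₁−λ) = 1/(20.74−14.48) = 0.15974 hr
W₂ = 1/(μ₂−λ) = 1/(22.81−14.48) = 0.12005 hr
W_total = W₁ + W₂ = 0.15974 + 0.12005 = 0.27979 hr

Final: 0.27979 hr


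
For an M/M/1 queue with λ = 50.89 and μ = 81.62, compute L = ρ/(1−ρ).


ρ = λ/μ = 50.89/81.62 = 0.6235
L = ρ/(1−ρ) = 0.6235/(1 − 0.6235) = 0.6235/0.3765 = 1.6560

Final: 1.6560


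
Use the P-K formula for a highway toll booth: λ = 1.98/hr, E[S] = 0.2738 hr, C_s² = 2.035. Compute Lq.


ρ = λ·E[S] = 1.98·0.2738 = 0.5421
Lq = ρ²(1+C_s²)/(2(1−ρ)) = 0.2939·(1+2.035)/(2·0.4579)
= 0.2939·3.0350/0.9158 = 0.97404

Final: 0.97404


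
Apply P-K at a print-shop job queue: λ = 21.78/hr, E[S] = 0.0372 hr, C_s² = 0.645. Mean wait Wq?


ρ = λ·E[S] = 21.78·0.0372 = 0.8102
E[S²] = E[S]²(1+C_s²) = 0.0372²·(1+0.645) = 0.002276
Wq = λ·E[S²]/(2(1−ρ)) = 21.78·0.002276/(2·0.1898) = 0.13062 hr

Final: 0.13062 hr


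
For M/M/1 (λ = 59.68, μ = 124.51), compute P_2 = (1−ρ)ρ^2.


ρ = 59.68/124.51 = 0.4793
P_n = (1−ρ)·ρ^n = (1 − 0.4793)·0.4793^2 = 0.5207·0.229747 = 0.119625

Final: 0.119625


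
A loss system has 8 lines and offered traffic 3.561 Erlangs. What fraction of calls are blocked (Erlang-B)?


B(c,a) = (a^c/c!) / Σ_{k=0}^{c} a^k/k!
a^8/8! = 0.641291
Σ terms (k=0..8): 1.00000 + 3.56100 + 6.34036 + 7.52601 + 6.70003 + 4.77176 + 2.83204 + 1.44070 + 0.64129 = 34.813187
B = 0.641291/34.813187 = 0.018421

Final: 0.018421


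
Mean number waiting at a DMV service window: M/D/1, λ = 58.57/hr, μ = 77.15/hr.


ρ = 58.57/77.15 = 0.7592
M/D/1: Lq = ρ²/(2(1−ρ)) = 0.5763/(2·0.2408) = 1.19657

Final: 1.19657


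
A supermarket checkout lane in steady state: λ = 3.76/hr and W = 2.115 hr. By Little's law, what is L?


L = λW = 3.76·2.115 = 7.9524

Final: 7.9524


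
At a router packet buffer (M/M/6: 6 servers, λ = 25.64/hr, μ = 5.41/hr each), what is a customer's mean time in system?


a = 4.7394; ρ = 0.7899; P₀ = 0.006641
Lq = P₀·a^c·ρ/(c!(1−ρ)²) = 1.87043
Wq = Lq/λ = 1.87043/25.64 = 0.07295 hr
W = Wq + 1/μ = 0.07295 + 0.18484 = 0.25779 hr

Final: 0.25779 hr


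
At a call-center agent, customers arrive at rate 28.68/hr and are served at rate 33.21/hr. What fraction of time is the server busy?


ρ = λ/μ = 28.68/33.21 = 0.8636

Final: 0.8636


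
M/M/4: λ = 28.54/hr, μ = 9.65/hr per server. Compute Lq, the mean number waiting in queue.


a = λ/μ = 2.9575; ρ = a/4 = 0.7394
P₀ = 0.040202
Lq = P₀·a^c·ρ / (c!·(1−ρ)²) = 0.040202·76.50796·0.7394/(24·0.06792)
= 1.39506

Final: 1.39506


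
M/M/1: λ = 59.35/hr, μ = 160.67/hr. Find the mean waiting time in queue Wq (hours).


ρ = 59.35/160.67 = 0.3694
Wq = ρ/(μ−λ) = 0.3694/(160.67 − 59.35) = 0.3694/101.32 = 0.003646 hr

Final: 0.003646 hr


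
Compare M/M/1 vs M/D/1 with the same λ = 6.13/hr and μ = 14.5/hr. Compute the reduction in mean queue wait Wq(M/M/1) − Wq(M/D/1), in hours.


ρ = 6.13/14.5 = 0.4228
Wq(M/M/1) = ρ/(μ−λ) = 0.4228/8.37 = 0.05051 hr
Wq(M/D/1) = ρ/(2(μ−λ)) = 0.02525 hr
Savings = 0.05051 − 0.02525 = 0.02525 hr

Final: 0.02525 hr


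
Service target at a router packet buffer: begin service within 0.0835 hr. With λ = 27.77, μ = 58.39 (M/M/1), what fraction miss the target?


ρ = 27.77/58.39 = 0.4756
P(Wq > t) = ρ·e^{−(μ−λ)t} = 0.4756·e^{−2.5568}
= 0.4756·0.077555 = 0.036885

Final: 0.036885


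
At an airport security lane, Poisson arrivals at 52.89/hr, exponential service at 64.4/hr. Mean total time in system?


W = 1/(μ−λ) = 1/(64.4 − 52.89) = 1/11.51 = 0.08688 hr

Final: 0.08688 hr


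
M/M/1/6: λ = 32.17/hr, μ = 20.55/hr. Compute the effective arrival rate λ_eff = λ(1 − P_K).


ρ = 1.5655; P_K = (1−ρ)ρ^6/(1−ρ^7) = 0.377595
λ_eff = λ(1 − P_K) = 32.17·(1 − 0.377595) = 32.17·0.622405 = 20.0228 /hr

Final: 20.0228 /hr


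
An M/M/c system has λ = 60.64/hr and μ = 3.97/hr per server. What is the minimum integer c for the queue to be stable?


Stability requires cμ > λ ⇔ c > λ/μ.
λ/μ = 60.64/3.97 = 15.2746
Minimum integer c = ⌊15.2746⌋ + 1 = 16
Check: 16·3.97 = 63.52 > 60.64, while 15·3.97 = 59.55 ≤ 60.64

Final: 16 servers


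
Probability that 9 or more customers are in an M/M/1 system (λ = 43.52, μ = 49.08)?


ρ = 43.52/49.08 = 0.8867
P(N ≥ n) = ρ^n = 0.8867^9 = 0.338890

Final: 0.338890


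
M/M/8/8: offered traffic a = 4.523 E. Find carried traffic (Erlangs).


B(8,4.523) = 0.049194 (Erlang-B)
Carried load = a(1 − B) = 4.523·(1 − 0.049194) = 4.523·0.950806 = 4.3005 E

Final: 4.3005 Erlangs


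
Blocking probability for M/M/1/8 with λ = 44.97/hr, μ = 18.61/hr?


ρ = λ/μ = 44.97/18.61 = 2.4164
P_K = (1−ρ)ρ^K/(1−ρ^(K+1)) = (-1.4164·1162.551272)/(1 − 2809.238618)
= -1646.687346/-2808.238618 = 0.586377

Final: 0.586377


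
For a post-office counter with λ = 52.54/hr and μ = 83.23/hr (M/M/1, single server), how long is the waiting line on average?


ρ = 52.54/83.23 = 0.6313
Lq = ρ²/(1−ρ) = 0.3985/0.3687 = 1.0807

Final: 1.0807


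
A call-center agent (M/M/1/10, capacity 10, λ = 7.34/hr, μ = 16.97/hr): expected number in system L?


ρ = 7.34/16.97 = 0.4325
L = ρ[1 − (K+1)ρ^K + Kρ^(K+1)] / [(1−ρ)(1−ρ^(K+1))]
Numerator: 0.4325·(1 − 11·0.0002292 + 10·0.00009912) = 0.431866
Denominator: (0.5675)·(0.999901) = 0.567416
L = 0.431866/0.567416 = 0.7611

Final: 0.7611


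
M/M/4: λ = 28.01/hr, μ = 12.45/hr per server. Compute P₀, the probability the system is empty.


a = λ/μ = 28.01/12.45 = 2.2498; ρ = a/c = 0.5624
Σ_{k=0}^{3} a^k/k! (terms k=0..3) = 1.00000 + 2.24980 + 2.53080 + 1.89793 = 7.67853
Tail: a^4/(4!(1−ρ)) = 25.61976/(24·0.4376) = 2.43970
P₀ = 1/(7.67853 + 2.43970) = 1/10.11822 = 0.098832

Final: 0.098832


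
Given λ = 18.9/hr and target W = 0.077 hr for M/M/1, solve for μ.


W = 1/(μ−λ) ⇒ μ − λ = 1/W = 1/0.077 = 12.9870
μ = λ + 1/W = 18.9 + 12.9870 = 31.8870 per hr

Final: 31.8870 /hr


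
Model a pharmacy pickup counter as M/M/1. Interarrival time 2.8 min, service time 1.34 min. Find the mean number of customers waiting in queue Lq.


λ = 60/2.8 = 21.4286 /hr
μ = 60/1.34 = 44.7761 /hr
ρ = λ/μ = 21.4286/44.7761 = 0.4786
Lq = ρ²/(1−ρ) = 0.2290/0.5214 = 0.4392

Final: 0.4392


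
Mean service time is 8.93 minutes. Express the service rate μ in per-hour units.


μ = 1/(service time) in consistent units.
1 hour = 60 min, so μ = 60/8.93 = 6.7189 per hour

Final: 6.7189 /hr


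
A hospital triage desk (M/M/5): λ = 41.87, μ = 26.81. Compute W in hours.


a = 1.5617; ρ = 0.3123; P₀ = 0.209357
Lq = P₀·a^c·ρ/(c!(1−ρ)²) = 0.01071
Wq = Lq/λ = 0.01071/41.87 = 0.0002557 hr
W = Wq + 1/μ = 0.0002557 + 0.03730 = 0.03756 hr

Final: 0.03756 hr


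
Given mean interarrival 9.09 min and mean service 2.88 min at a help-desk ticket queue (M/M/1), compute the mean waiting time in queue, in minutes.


λ = 60/9.09 = 6.6007 /hr
μ = 60/2.88 = 20.8333 /hr
ρ = λ/μ = 6.6007/20.8333 = 0.3168
Wq = ρ/(μ−λ) = 0.3168/(20.8333−6.6007) = 0.02226 hr
In minutes: 0.02226·60 = 1.336 min

Final: 1.336 min


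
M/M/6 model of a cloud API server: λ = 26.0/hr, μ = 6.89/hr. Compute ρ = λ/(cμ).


ρ = λ/(cμ) = 26.0/(6·6.89) = 26.0/41.34 = 0.6289

Final: 0.6289


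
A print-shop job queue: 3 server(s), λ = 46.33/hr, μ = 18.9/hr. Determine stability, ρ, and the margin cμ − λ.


Total capacity cμ = 3·18.9 = 56.70/hr
ρ = λ/(cμ) = 46.33/56.70 = 0.8171
Stable ⇔ ρ < 1: YES
Spare capacity = cμ − λ = 56.70 − 46.33 = 10.37/hr

Final: ρ = 0.8171; stable; margin = 10.37/hr


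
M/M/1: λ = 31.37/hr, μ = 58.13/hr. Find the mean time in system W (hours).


W = 1/(μ−λ) = 1/(58.13 − 31.37) = 1/26.76 = 0.03737 hr

Final: 0.03737 hr


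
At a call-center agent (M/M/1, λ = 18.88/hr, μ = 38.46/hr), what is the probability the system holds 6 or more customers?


ρ = 18.88/38.46 = 0.4909
P(N ≥ n) = ρ^n = 0.4909^6 = 0.013994

Final: 0.013994


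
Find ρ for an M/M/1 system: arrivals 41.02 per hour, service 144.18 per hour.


ρ = λ/μ = 41.02/144.18 = 0.2845

Final: 0.2845


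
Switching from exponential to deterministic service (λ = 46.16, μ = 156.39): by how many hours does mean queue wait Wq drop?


ρ = 46.16/156.39 = 0.2952
Wq(M/M/1) = ρ/(μ−λ) = 0.2952/110.23 = 0.002678 hr
Wq(M/D/1) = ρ/(2(μ−λ)) = 0.001339 hr
Savings = 0.002678 − 0.001339 = 0.001339 hr

Final: 0.001339 hr


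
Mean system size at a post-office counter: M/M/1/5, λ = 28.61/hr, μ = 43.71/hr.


ρ = 28.61/43.71 = 0.6545
L = ρ[1 − (K+1)ρ^K + Kρ^(K+1)] / [(1−ρ)(1−ρ^(K+1))]
Numerator: 0.6545·(1 − 6·0.120139 + 5·0.078636) = 0.440077
Denominator: (0.3455)·(0.921364) = 0.318293
L = 0.440077/0.318293 = 1.3826

Final: 1.3826


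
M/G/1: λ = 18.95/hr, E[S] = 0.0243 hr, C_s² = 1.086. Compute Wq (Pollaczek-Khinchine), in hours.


ρ = λ·E[S] = 18.95·0.0243 = 0.4605
E[S²] = E[S]²(1+C_s²) = 0.0243²·(1+1.086) = 0.001232
Wq = λ·E[S²]/(2(1−ρ)) = 18.95·0.001232/(2·0.5395) = 0.02163 hr

Final: 0.02163 hr


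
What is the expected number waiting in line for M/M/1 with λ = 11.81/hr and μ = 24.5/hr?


ρ = 11.81/24.5 = 0.4820
Lq = ρ²/(1−ρ) = 0.2324/0.5180 = 0.4486

Final: 0.4486


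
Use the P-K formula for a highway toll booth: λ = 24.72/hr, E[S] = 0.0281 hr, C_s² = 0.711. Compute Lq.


ρ = λ·E[S] = 24.72·0.0281 = 0.6946
Lq = ρ²(1+C_s²)/(2(1−ρ)) = 0.4825·(1+0.711)/(2·0.3054)
= 0.4825·1.7110/0.6107 = 1.35178

Final: 1.35178


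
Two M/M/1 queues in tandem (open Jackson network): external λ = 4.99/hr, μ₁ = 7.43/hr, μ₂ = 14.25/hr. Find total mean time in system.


Each node sees arrival rate λ = 4.99/hr (tandem ⇒ throughput preserved).
W₁ = 1/(μ₁−λ) = 1/(7.43−4.99) = 0.40984 hr
W₂ = 1/(μ₂−λ) = 1/(14.25−4.99) = 0.10799 hr
W_total = W₁ + W₂ = 0.40984 + 0.10799 = 0.51783 hr

Final: 0.51783 hr


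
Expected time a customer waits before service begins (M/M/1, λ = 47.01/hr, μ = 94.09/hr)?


ρ = 47.01/94.09 = 0.4996
Wq = ρ/(μ−λ) = 0.4996/(94.09 − 47.01) = 0.4996/47.08 = 0.01061 hr

Final: 0.01061 hr


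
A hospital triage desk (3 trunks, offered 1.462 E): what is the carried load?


B(3,1.462) = 0.128549 (Erlang-B)
Carried load = a(1 − B) = 1.462·(1 − 0.128549) = 1.462·0.871451 = 1.2741 E

Final: 1.2741 Erlangs


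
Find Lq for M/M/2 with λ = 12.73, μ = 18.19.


a = λ/μ = 0.6998; ρ = a/2 = 0.3499
P₀ = 0.481572
Lq = P₀·a^c·ρ / (c!·(1−ρ)²) = 0.481572·0.48977·0.3499/(2·0.42261)
= 0.09765

Final: 0.09765


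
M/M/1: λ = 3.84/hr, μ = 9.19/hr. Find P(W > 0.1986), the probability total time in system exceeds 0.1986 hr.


W ~ Exponential(μ−λ) for M/M/1.
μ − λ = 9.19 − 3.84 = 5.3500
P(W > t) = e^{−(μ−λ)t} = e^{−1.0625} = 0.345587

Final: 0.345587


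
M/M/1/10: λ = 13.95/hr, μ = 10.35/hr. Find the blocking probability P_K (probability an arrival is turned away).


ρ = λ/μ = 13.95/10.35 = 1.3478
P_K = (1−ρ)ρ^K/(1−ρ^(K+1)) = (-0.3478·19.785115)/(1 − 26.666894)
= -6.881779/-25.666894 = 0.268119

Final: 0.268119


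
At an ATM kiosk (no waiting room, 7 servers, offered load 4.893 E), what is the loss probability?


B(c,a) = (a^c/c!) / Σ_{k=0}^{c} a^k/k!
a^7/7! = 13.322814
Σ terms (k=0..7): 1.00000 + 4.89300 + 11.97072 + 19.52425 + 23.88304 + 23.37194 + 19.05982 + 13.32281 = 117.025595
B = 13.322814/117.025595 = 0.113845

Final: 0.113845


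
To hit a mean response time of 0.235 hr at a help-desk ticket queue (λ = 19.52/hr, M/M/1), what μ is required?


W = 1/(μ−λ) ⇒ μ − λ = 1/W = 1/0.235 = 4.2553
μ = λ + 1/W = 19.52 + 4.2553 = 23.7753 per hr

Final: 23.7753 /hr


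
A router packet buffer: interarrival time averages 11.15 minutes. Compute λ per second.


λ = 1/(interarrival time) in consistent units.
1 second = 0.0166667 min, so λ = 0.0166667/11.15 = 0.001495 per second

Final: 0.001495 /sec


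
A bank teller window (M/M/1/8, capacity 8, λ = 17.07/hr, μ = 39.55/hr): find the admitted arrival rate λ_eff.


ρ = 0.4316; P_K = (1−ρ)ρ^8/(1−ρ^9) = 0.0006848
λ_eff = λ(1 − P_K) = 17.07·(1 − 0.0006848) = 17.07·0.999315 = 17.0583 /hr

Final: 17.0583 /hr


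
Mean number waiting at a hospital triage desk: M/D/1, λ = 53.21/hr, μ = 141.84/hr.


ρ = 53.21/141.84 = 0.3751
M/D/1: Lq = ρ²/(2(1−ρ)) = 0.1407/(2·0.6249) = 0.11261

Final: 0.11261


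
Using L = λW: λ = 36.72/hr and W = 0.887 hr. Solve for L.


L = λW = 36.72·0.887 = 32.5706

Final: 32.5706


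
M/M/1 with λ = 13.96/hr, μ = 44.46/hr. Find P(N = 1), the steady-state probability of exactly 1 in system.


ρ = 13.96/44.46 = 0.3140
P_n = (1−ρ)·ρ^n = (1 − 0.3140)·0.3140^1 = 0.6860·0.313990 = 0.215400

Final: 0.215400


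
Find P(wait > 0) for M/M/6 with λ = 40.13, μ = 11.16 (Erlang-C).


a = λ/μ = 3.5959; ρ = a/6 = 0.5993
P₀ = 0.026123 (from M/M/c formula)
C(c,a) = [a^c/(c!(1−ρ))]·P₀ = [2161.87107/(720·0.4007)]·0.026123
= 7.49363·0.026123 = 0.195756

Final: 0.195756


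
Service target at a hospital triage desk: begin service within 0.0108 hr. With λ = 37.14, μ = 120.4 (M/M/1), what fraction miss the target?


ρ = 37.14/120.4 = 0.3085
P(Wq > t) = ρ·e^{−(μ−λ)t} = 0.3085·e^{−0.8992}
= 0.3085·0.406892 = 0.125515

Final: 0.125515


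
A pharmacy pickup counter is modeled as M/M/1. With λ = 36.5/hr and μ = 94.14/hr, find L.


ρ = λ/μ = 36.5/94.14 = 0.3877
L = ρ/(1−ρ) = 0.3877/(1 − 0.3877) = 0.3877/0.6123 = 0.6332

Final: 0.6332


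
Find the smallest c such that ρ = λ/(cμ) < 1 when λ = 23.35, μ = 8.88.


Stability requires cμ > λ ⇔ c > λ/μ.
λ/μ = 23.35/8.88 = 2.6295
Minimum integer c = ⌊2.6295⌋ + 1 = 3
Check: 3·8.88 = 26.64 > 23.35, while 2·8.88 = 17.76 ≤ 23.35

Final: 3 servers


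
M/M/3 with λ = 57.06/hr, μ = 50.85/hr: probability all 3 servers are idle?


a = λ/μ = 57.06/50.85 = 1.1221; ρ = a/c = 0.3740
Σ_{k=0}^{2} a^k/k! (terms k=0..2) = 1.00000 + 1.12212 + 0.62958 = 2.75170
Tail: a^3/(3!(1−ρ)) = 1.41294/(6·0.6260) = 0.37621
P₀ = 1/(2.75170 + 0.37621) = 1/3.12791 = 0.319702

Final: 0.319702


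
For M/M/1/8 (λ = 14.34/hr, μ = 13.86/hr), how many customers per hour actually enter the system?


ρ = 1.0346; P_K = (1−ρ)ρ^8/(1−ρ^9) = 0.126831
λ_eff = λ(1 − P_K) = 14.34·(1 − 0.126831) = 14.34·0.873169 = 12.5212 /hr

Final: 12.5212 /hr


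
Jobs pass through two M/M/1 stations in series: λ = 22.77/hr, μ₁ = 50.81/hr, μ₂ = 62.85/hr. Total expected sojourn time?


Each node sees arrival rate λ = 22.77/hr (tandem ⇒ throughput preserved).
W₁ = 1/(μ₁−λ) = 1/(50.81−22.77) = 0.03566 hr
W₂ = 1/(μ₂−λ) = 1/(62.85−22.77) = 0.02495 hr
W_total = W₁ + W₂ = 0.03566 + 0.02495 = 0.06061 hr

Final: 0.06061 hr


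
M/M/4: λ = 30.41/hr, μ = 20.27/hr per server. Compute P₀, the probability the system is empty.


a = λ/μ = 30.41/20.27 = 1.5002; ρ = a/c = 0.3751
Σ_{k=0}^{3} a^k/k! (terms k=0..3) = 1.00000 + 1.50025 + 1.12537 + 0.56278 = 4.18839
Tail: a^4/(4!(1−ρ)) = 5.06583/(24·0.6249) = 0.33776
P₀ = 1/(4.18839 + 0.33776) = 1/4.52615 = 0.220938

Final: 0.220938


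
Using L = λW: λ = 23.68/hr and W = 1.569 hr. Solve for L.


L = λW = 23.68·1.569 = 37.1539

Final: 37.1539


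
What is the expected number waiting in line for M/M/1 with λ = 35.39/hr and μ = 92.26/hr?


ρ = 35.39/92.26 = 0.3836
Lq = ρ²/(1−ρ) = 0.1471/0.6164 = 0.2387

Final: 0.2387


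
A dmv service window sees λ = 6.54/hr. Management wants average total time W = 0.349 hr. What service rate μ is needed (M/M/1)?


W = 1/(μ−λ) ⇒ μ − λ = 1/W = 1/0.349 = 2.8653
μ = λ + 1/W = 6.54 + 2.8653 = 9.4053 per hr

Final: 9.4053 /hr


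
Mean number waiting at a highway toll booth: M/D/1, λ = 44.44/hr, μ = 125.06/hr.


ρ = 44.44/125.06 = 0.3553
M/D/1: Lq = ρ²/(2(1−ρ)) = 0.1263/(2·0.6447) = 0.09794

Final: 0.09794


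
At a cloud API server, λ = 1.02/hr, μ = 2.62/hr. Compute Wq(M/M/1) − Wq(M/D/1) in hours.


ρ = 1.02/2.62 = 0.3893
Wq(M/M/1) = ρ/(μ−λ) = 0.3893/1.60 = 0.24332 hr
Wq(M/D/1) = ρ/(2(μ−λ)) = 0.12166 hr
Savings = 0.24332 − 0.12166 = 0.12166 hr

Final: 0.12166 hr


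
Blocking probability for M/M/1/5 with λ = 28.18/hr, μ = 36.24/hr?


ρ = λ/μ = 28.18/36.24 = 0.7776
P_K = (1−ρ)ρ^K/(1−ρ^(K+1)) = (0.2224·0.284292)/(1 − 0.221063)
= 0.063228/0.778937 = 0.081172

Final: 0.081172


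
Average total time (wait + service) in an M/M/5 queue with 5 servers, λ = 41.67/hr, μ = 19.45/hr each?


a = 2.1424; ρ = 0.4285; P₀ = 0.116113
Lq = P₀·a^c·ρ/(c!(1−ρ)²) = 0.05729
Wq = Lq/λ = 0.05729/41.67 = 0.001375 hr
W = Wq + 1/μ = 0.001375 + 0.05141 = 0.05279 hr

Final: 0.05279 hr


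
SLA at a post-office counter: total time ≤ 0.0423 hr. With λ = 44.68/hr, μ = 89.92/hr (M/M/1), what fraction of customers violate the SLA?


W ~ Exponential(μ−λ) for M/M/1.
μ − λ = 89.92 − 44.68 = 45.2400
P(W > t) = e^{−(μ−λ)t} = e^{−1.9137} = 0.147541

Final: 0.147541


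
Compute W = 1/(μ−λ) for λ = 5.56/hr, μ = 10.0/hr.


W = 1/(μ−λ) = 1/(10.0 − 5.56) = 1/4.44 = 0.2252 hr

Final: 0.2252 hr


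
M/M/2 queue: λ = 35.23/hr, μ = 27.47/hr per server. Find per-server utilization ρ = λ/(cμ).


ρ = λ/(cμ) = 35.23/(2·27.47) = 35.23/54.94 = 0.6412

Final: 0.6412


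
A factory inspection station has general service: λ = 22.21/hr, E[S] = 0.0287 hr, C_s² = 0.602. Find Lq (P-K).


ρ = λ·E[S] = 22.21·0.0287 = 0.6374
Lq = ρ²(1+C_s²)/(2(1−ρ)) = 0.4063·(1+0.602)/(2·0.3626)
= 0.4063·1.6020/0.7251 = 0.89763

Final: 0.89763


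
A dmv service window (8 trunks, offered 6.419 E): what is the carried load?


B(8,6.419) = 0.145476 (Erlang-B)
Carried load = a(1 − B) = 6.419·(1 − 0.145476) = 6.419·0.854524 = 5.4852 E

Final: 5.4852 Erlangs


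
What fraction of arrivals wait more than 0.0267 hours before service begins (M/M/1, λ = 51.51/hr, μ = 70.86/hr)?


ρ = 51.51/70.86 = 0.7269
P(Wq > t) = ρ·e^{−(μ−λ)t} = 0.7269·e^{−0.5166}
= 0.7269·0.596519 = 0.433625

Final: 0.433625


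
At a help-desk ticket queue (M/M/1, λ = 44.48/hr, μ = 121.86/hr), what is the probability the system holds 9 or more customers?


ρ = 44.48/121.86 = 0.3650
P(N ≥ n) = ρ^n = 0.3650^9 = 0.0001150

Final: 0.0001150


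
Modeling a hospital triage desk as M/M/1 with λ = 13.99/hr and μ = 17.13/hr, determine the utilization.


ρ = λ/μ = 13.99/17.13 = 0.8167

Final: 0.8167


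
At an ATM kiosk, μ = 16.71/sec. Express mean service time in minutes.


Mean service time = 1/μ = 1/16.71 second = 0.05984 second
In minutes: 0.05984 × 0.0166667 = 0.0009974 min

Final: 0.0009974 min


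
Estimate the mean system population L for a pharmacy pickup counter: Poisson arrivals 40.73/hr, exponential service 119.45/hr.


ρ = λ/μ = 40.73/119.45 = 0.3410
L = ρ/(1−ρ) = 0.3410/(1 − 0.3410) = 0.3410/0.6590 = 0.5174

Final: 0.5174


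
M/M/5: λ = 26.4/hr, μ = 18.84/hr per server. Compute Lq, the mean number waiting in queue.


a = λ/μ = 1.4013; ρ = a/5 = 0.2803
P₀ = 0.246012
Lq = P₀·a^c·ρ / (c!·(1−ρ)²) = 0.246012·5.40275·0.2803/(120·0.51803)
= 0.005992

Final: 0.005992


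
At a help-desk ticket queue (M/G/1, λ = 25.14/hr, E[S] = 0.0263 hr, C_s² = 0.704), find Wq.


ρ = λ·E[S] = 25.14·0.0263 = 0.6612
E[S²] = E[S]²(1+C_s²) = 0.0263²·(1+0.704) = 0.001179
Wq = λ·E[S²]/(2(1−ρ)) = 25.14·0.001179/(2·0.3388) = 0.04373 hr

Final: 0.04373 hr


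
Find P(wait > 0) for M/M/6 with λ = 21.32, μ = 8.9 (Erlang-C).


a = λ/μ = 2.3955; ρ = a/6 = 0.3993
P₀ = 0.090727 (from M/M/c formula)
C(c,a) = [a^c/(c!(1−ρ))]·P₀ = [188.96578/(720·0.6007)]·0.090727
= 0.43688·0.090727 = 0.039636

Final: 0.039636


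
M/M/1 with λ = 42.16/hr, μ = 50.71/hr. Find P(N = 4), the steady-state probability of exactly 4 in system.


ρ = 42.16/50.71 = 0.8314
P_n = (1−ρ)·ρ^n = (1 − 0.8314)·0.8314^4 = 0.1686·0.477780 = 0.080556

Final: 0.080556


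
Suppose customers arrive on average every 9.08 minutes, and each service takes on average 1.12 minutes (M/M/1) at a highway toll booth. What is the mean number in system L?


λ = 60/9.08 = 6.6079 /hr
μ = 60/1.12 = 53.5714 /hr
ρ = λ/μ = 6.6079/53.5714 = 0.1233
L = ρ/(1−ρ) = 0.1233/0.8767 = 0.1407

Final: 0.1407


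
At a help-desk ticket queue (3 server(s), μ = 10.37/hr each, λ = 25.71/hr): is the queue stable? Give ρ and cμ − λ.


Total capacity cμ = 3·10.37 = 31.11/hr
ρ = λ/(cμ) = 25.71/31.11 = 0.8264
Stable ⇔ ρ < 1: YES
Spare capacity = cμ − λ = 31.11 − 25.71 = 5.40/hr

Final: ρ = 0.8264; stable; margin = 5.40/hr


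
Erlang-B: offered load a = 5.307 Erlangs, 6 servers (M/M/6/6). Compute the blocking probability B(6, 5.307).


B(c,a) = (a^c/c!) / Σ_{k=0}^{c} a^k/k!
a^6/6! = 31.028589
Σ terms (k=0..6): 1.00000 + 5.30700 + 14.08212 + 24.91128 + 33.05104 + 35.08037 + 31.02859 = 144.460402
B = 31.028589/144.460402 = 0.214790

Final: 0.214790


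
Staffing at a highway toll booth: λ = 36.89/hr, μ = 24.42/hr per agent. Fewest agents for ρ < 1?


Stability requires cμ > λ ⇔ c > λ/μ.
λ/μ = 36.89/24.42 = 1.5106
Minimum integer c = ⌊1.5106⌋ + 1 = 2
Check: 2·24.42 = 48.84 > 36.89, while 1·24.42 = 24.42 ≤ 36.89

Final: 2 servers


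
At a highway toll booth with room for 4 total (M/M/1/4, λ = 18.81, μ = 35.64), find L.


ρ = 18.81/35.64 = 0.5278
L = ρ[1 − (K+1)ρ^K + Kρ^(K+1)] / [(1−ρ)(1−ρ^(K+1))]
Numerator: 0.5278·(1 − 5·0.077590 + 4·0.040950) = 0.409477
Denominator: (0.4722)·(0.959050) = 0.452885
L = 0.409477/0.452885 = 0.9042

Final: 0.9042


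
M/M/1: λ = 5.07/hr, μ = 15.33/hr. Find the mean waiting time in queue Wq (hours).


ρ = 5.07/15.33 = 0.3307
Wq = ρ/(μ−λ) = 0.3307/(15.33 − 5.07) = 0.3307/10.26 = 0.03223 hr

Final: 0.03223 hr


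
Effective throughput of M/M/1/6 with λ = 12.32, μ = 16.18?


ρ = 0.7614; P_K = (1−ρ)ρ^6/(1−ρ^7) = 0.054596
λ_eff = λ(1 − P_K) = 12.32·(1 − 0.054596) = 12.32·0.945404 = 11.6474 /hr

Final: 11.6474 /hr


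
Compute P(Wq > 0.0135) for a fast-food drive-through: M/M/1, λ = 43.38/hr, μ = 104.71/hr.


ρ = 43.38/104.71 = 0.4143
P(Wq > t) = ρ·e^{−(μ−λ)t} = 0.4143·e^{−0.8280}
= 0.4143·0.436942 = 0.181019

Final: 0.181019


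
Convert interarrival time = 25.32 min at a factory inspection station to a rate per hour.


λ = 1/(interarrival time) in consistent units.
1 hour = 60 min, so λ = 60/25.32 = 2.3697 per hour

Final: 2.3697 /hr


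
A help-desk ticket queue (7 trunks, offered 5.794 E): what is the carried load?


B(7,5.794) = 0.171633 (Erlang-B)
Carried load = a(1 − B) = 5.794·(1 − 0.171633) = 5.794·0.828367 = 4.7996 E

Final: 4.7996 Erlangs


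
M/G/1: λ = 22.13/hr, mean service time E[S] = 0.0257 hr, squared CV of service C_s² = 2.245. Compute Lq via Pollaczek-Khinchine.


ρ = λ·E[S] = 22.13·0.0257 = 0.5687
Lq = ρ²(1+C_s²)/(2(1−ρ)) = 0.3235·(1+2.245)/(2·0.4313)
= 0.3235·3.2450/0.8625 = 1.21696

Final: 1.21696


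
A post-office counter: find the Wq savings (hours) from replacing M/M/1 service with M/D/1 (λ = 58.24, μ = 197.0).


ρ = 58.24/197.0 = 0.2956
Wq(M/M/1) = ρ/(μ−λ) = 0.2956/138.76 = 0.002131 hr
Wq(M/D/1) = ρ/(2(μ−λ)) = 0.001065 hr
Savings = 0.002131 − 0.001065 = 0.001065 hr

Final: 0.001065 hr


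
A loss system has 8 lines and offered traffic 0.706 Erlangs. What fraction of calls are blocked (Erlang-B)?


B(c,a) = (a^c/c!) / Σ_{k=0}^{c} a^k/k!
a^8/8! = 0.000001531
Σ terms (k=0..8): 1.00000 + 0.70600 + 0.24922 + 0.05865 + 0.01035 + 0.001462 + 0.0001720 + 0.00001735 + 0.000001531 = 2.025871
B = 0.000001531/2.025871 = 0.0000007556

Final: 0.0000007556


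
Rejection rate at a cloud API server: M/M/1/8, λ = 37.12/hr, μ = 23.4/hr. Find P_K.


ρ = λ/μ = 37.12/23.4 = 1.5863
P_K = (1−ρ)ρ^K/(1−ρ^(K+1)) = (-0.5863·40.099308)/(1 − 63.610527)
= -23.511218/-62.610527 = 0.375515

Final: 0.375515


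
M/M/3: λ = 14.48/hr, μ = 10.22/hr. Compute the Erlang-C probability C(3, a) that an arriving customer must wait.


a = λ/μ = 1.4168; ρ = a/3 = 0.4723
P₀ = 0.231547 (from M/M/c formula)
C(c,a) = [a^c/(c!(1−ρ))]·P₀ = [2.84415/(6·0.5277)]·0.231547
= 0.89825·0.231547 = 0.207986

Final: 0.207986


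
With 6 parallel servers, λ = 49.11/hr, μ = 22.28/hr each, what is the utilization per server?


ρ = λ/(cμ) = 49.11/(6·22.28) = 49.11/133.68 = 0.3674

Final: 0.3674


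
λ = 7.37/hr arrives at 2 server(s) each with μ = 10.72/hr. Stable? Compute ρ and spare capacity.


Total capacity cμ = 2·10.72 = 21.44/hr
ρ = λ/(cμ) = 7.37/21.44 = 0.3438
Stable ⇔ ρ < 1: YES
Spare capacity = cμ − λ = 21.44 − 7.37 = 14.07/hr

Final: ρ = 0.3438; stable; margin = 14.07/hr


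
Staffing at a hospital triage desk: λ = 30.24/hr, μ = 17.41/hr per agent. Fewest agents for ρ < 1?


Stability requires cμ > λ ⇔ c > λ/μ.
λ/μ = 30.24/17.41 = 1.7369
Minimum integer c = ⌊1.7369⌋ + 1 = 2
Check: 2·17.41 = 34.82 > 30.24, while 1·17.41 = 17.41 ≤ 30.24

Final: 2 servers
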